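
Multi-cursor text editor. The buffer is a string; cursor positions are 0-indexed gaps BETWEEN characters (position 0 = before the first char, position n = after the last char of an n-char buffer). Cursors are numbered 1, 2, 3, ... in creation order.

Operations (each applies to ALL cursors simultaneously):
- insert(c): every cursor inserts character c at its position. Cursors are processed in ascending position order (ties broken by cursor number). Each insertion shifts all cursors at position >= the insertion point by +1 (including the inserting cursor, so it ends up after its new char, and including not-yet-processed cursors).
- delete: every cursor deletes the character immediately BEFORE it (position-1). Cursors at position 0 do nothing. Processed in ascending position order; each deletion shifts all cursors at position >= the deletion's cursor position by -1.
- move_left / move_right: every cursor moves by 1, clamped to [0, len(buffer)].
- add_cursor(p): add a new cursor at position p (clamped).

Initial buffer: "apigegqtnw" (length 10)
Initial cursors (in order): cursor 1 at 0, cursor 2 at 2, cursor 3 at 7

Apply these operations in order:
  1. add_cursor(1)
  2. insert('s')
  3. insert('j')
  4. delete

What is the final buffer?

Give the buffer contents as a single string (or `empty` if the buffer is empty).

Answer: saspsigegqstnw

Derivation:
After op 1 (add_cursor(1)): buffer="apigegqtnw" (len 10), cursors c1@0 c4@1 c2@2 c3@7, authorship ..........
After op 2 (insert('s')): buffer="saspsigegqstnw" (len 14), cursors c1@1 c4@3 c2@5 c3@11, authorship 1.4.2.....3...
After op 3 (insert('j')): buffer="sjasjpsjigegqsjtnw" (len 18), cursors c1@2 c4@5 c2@8 c3@15, authorship 11.44.22.....33...
After op 4 (delete): buffer="saspsigegqstnw" (len 14), cursors c1@1 c4@3 c2@5 c3@11, authorship 1.4.2.....3...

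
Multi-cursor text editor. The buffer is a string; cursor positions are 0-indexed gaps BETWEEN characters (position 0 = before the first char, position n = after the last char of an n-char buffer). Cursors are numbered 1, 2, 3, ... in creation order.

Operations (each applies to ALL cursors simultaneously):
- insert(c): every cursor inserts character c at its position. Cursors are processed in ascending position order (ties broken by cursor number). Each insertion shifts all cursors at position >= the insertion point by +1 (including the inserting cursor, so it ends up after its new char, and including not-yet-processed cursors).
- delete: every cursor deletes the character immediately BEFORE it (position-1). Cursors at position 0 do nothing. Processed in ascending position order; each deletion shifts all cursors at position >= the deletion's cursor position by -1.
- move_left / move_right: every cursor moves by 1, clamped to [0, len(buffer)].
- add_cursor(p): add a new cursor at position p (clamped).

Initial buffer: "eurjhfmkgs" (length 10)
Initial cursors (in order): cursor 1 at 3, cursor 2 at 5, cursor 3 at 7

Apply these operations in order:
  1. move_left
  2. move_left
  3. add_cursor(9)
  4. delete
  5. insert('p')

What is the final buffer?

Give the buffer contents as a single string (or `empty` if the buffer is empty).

Answer: pupjpfmkps

Derivation:
After op 1 (move_left): buffer="eurjhfmkgs" (len 10), cursors c1@2 c2@4 c3@6, authorship ..........
After op 2 (move_left): buffer="eurjhfmkgs" (len 10), cursors c1@1 c2@3 c3@5, authorship ..........
After op 3 (add_cursor(9)): buffer="eurjhfmkgs" (len 10), cursors c1@1 c2@3 c3@5 c4@9, authorship ..........
After op 4 (delete): buffer="ujfmks" (len 6), cursors c1@0 c2@1 c3@2 c4@5, authorship ......
After op 5 (insert('p')): buffer="pupjpfmkps" (len 10), cursors c1@1 c2@3 c3@5 c4@9, authorship 1.2.3...4.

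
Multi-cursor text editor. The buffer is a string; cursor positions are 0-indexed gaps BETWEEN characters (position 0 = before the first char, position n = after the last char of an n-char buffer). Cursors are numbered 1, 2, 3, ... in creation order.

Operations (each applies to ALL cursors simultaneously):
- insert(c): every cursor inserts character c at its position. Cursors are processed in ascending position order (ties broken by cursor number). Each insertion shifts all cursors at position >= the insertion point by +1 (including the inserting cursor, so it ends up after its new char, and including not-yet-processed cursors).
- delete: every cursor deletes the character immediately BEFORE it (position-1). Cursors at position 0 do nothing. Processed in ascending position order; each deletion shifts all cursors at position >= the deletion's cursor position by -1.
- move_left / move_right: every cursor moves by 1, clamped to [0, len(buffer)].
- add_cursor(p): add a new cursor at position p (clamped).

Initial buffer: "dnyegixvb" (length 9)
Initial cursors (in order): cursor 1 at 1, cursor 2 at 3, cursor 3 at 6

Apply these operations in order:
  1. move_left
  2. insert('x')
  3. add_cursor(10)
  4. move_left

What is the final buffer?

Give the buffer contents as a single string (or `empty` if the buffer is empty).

After op 1 (move_left): buffer="dnyegixvb" (len 9), cursors c1@0 c2@2 c3@5, authorship .........
After op 2 (insert('x')): buffer="xdnxyegxixvb" (len 12), cursors c1@1 c2@4 c3@8, authorship 1..2...3....
After op 3 (add_cursor(10)): buffer="xdnxyegxixvb" (len 12), cursors c1@1 c2@4 c3@8 c4@10, authorship 1..2...3....
After op 4 (move_left): buffer="xdnxyegxixvb" (len 12), cursors c1@0 c2@3 c3@7 c4@9, authorship 1..2...3....

Answer: xdnxyegxixvb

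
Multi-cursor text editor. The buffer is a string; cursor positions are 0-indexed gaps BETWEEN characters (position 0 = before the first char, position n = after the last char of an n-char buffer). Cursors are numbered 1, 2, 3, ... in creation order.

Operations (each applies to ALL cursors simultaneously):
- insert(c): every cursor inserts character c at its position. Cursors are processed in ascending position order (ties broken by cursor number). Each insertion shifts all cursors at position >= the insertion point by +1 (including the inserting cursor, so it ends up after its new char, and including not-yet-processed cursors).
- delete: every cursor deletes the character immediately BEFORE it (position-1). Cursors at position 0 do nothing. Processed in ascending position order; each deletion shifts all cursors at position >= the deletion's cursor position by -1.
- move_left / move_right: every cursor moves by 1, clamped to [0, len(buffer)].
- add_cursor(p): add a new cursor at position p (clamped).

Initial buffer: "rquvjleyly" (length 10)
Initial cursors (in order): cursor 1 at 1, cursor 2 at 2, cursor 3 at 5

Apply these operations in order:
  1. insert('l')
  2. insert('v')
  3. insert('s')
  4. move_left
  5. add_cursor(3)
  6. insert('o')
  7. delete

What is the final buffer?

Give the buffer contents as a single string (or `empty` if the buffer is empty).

Answer: rlvsqlvsuvjlvsleyly

Derivation:
After op 1 (insert('l')): buffer="rlqluvjlleyly" (len 13), cursors c1@2 c2@4 c3@8, authorship .1.2...3.....
After op 2 (insert('v')): buffer="rlvqlvuvjlvleyly" (len 16), cursors c1@3 c2@6 c3@11, authorship .11.22...33.....
After op 3 (insert('s')): buffer="rlvsqlvsuvjlvsleyly" (len 19), cursors c1@4 c2@8 c3@14, authorship .111.222...333.....
After op 4 (move_left): buffer="rlvsqlvsuvjlvsleyly" (len 19), cursors c1@3 c2@7 c3@13, authorship .111.222...333.....
After op 5 (add_cursor(3)): buffer="rlvsqlvsuvjlvsleyly" (len 19), cursors c1@3 c4@3 c2@7 c3@13, authorship .111.222...333.....
After op 6 (insert('o')): buffer="rlvoosqlvosuvjlvosleyly" (len 23), cursors c1@5 c4@5 c2@10 c3@17, authorship .11141.2222...3333.....
After op 7 (delete): buffer="rlvsqlvsuvjlvsleyly" (len 19), cursors c1@3 c4@3 c2@7 c3@13, authorship .111.222...333.....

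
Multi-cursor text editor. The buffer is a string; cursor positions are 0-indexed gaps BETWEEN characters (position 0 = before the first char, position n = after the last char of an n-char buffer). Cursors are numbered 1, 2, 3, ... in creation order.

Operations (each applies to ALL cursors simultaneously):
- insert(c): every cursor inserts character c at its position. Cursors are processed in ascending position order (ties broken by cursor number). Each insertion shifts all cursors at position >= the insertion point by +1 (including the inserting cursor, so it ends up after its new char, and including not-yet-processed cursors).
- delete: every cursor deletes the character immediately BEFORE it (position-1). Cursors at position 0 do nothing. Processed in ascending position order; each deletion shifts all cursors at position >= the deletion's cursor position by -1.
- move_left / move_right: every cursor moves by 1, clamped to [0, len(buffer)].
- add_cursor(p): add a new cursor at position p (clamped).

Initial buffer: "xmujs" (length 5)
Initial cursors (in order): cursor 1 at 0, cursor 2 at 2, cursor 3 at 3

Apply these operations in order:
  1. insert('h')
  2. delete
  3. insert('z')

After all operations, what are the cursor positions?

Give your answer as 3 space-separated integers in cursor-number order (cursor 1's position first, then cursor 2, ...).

Answer: 1 4 6

Derivation:
After op 1 (insert('h')): buffer="hxmhuhjs" (len 8), cursors c1@1 c2@4 c3@6, authorship 1..2.3..
After op 2 (delete): buffer="xmujs" (len 5), cursors c1@0 c2@2 c3@3, authorship .....
After op 3 (insert('z')): buffer="zxmzuzjs" (len 8), cursors c1@1 c2@4 c3@6, authorship 1..2.3..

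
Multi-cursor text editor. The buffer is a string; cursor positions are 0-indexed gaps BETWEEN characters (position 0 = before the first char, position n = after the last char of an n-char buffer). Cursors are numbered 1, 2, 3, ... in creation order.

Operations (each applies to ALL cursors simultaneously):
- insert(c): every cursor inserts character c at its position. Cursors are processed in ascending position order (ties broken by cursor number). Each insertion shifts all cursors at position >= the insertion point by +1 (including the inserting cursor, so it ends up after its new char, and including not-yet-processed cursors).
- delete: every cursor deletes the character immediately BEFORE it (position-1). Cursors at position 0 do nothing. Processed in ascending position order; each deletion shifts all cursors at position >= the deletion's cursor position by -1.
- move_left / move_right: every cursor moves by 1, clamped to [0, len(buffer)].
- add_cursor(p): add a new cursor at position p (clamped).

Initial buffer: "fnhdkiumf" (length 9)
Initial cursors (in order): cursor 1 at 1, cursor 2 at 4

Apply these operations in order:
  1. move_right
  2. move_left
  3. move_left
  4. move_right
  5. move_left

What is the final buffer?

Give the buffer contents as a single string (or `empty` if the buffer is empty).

After op 1 (move_right): buffer="fnhdkiumf" (len 9), cursors c1@2 c2@5, authorship .........
After op 2 (move_left): buffer="fnhdkiumf" (len 9), cursors c1@1 c2@4, authorship .........
After op 3 (move_left): buffer="fnhdkiumf" (len 9), cursors c1@0 c2@3, authorship .........
After op 4 (move_right): buffer="fnhdkiumf" (len 9), cursors c1@1 c2@4, authorship .........
After op 5 (move_left): buffer="fnhdkiumf" (len 9), cursors c1@0 c2@3, authorship .........

Answer: fnhdkiumf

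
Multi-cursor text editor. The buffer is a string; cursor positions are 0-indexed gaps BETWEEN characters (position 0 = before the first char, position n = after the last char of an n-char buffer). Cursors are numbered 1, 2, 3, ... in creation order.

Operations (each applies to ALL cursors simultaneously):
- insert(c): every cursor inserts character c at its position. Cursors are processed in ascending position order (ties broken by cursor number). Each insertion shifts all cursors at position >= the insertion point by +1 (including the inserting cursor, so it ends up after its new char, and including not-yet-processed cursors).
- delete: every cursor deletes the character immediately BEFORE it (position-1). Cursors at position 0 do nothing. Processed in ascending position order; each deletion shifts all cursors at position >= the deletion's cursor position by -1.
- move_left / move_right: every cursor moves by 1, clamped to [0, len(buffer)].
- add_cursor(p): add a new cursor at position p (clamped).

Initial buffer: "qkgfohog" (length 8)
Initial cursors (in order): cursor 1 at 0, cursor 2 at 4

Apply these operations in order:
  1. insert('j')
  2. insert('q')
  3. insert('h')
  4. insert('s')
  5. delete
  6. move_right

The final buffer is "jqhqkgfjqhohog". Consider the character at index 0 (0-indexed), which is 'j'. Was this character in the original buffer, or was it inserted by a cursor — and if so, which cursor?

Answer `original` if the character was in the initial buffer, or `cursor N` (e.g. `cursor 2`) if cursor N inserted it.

After op 1 (insert('j')): buffer="jqkgfjohog" (len 10), cursors c1@1 c2@6, authorship 1....2....
After op 2 (insert('q')): buffer="jqqkgfjqohog" (len 12), cursors c1@2 c2@8, authorship 11....22....
After op 3 (insert('h')): buffer="jqhqkgfjqhohog" (len 14), cursors c1@3 c2@10, authorship 111....222....
After op 4 (insert('s')): buffer="jqhsqkgfjqhsohog" (len 16), cursors c1@4 c2@12, authorship 1111....2222....
After op 5 (delete): buffer="jqhqkgfjqhohog" (len 14), cursors c1@3 c2@10, authorship 111....222....
After op 6 (move_right): buffer="jqhqkgfjqhohog" (len 14), cursors c1@4 c2@11, authorship 111....222....
Authorship (.=original, N=cursor N): 1 1 1 . . . . 2 2 2 . . . .
Index 0: author = 1

Answer: cursor 1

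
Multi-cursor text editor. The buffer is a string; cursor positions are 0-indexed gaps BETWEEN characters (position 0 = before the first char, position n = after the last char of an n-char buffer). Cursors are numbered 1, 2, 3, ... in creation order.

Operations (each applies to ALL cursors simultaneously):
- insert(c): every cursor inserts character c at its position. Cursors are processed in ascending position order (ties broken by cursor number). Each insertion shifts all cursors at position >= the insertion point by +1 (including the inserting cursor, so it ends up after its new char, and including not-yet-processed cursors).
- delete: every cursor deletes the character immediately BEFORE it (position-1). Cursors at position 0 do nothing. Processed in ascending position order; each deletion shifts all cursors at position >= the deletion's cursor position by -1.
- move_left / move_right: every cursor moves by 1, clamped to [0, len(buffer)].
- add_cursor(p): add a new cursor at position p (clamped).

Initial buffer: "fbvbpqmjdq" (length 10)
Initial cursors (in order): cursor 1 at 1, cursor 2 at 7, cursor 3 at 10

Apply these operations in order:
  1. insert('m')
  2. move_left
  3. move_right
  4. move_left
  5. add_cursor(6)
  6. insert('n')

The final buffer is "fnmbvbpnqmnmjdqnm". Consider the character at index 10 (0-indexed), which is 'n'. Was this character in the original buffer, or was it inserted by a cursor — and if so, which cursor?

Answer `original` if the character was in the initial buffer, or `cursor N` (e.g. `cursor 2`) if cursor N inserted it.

After op 1 (insert('m')): buffer="fmbvbpqmmjdqm" (len 13), cursors c1@2 c2@9 c3@13, authorship .1......2...3
After op 2 (move_left): buffer="fmbvbpqmmjdqm" (len 13), cursors c1@1 c2@8 c3@12, authorship .1......2...3
After op 3 (move_right): buffer="fmbvbpqmmjdqm" (len 13), cursors c1@2 c2@9 c3@13, authorship .1......2...3
After op 4 (move_left): buffer="fmbvbpqmmjdqm" (len 13), cursors c1@1 c2@8 c3@12, authorship .1......2...3
After op 5 (add_cursor(6)): buffer="fmbvbpqmmjdqm" (len 13), cursors c1@1 c4@6 c2@8 c3@12, authorship .1......2...3
After op 6 (insert('n')): buffer="fnmbvbpnqmnmjdqnm" (len 17), cursors c1@2 c4@8 c2@11 c3@16, authorship .11....4..22...33
Authorship (.=original, N=cursor N): . 1 1 . . . . 4 . . 2 2 . . . 3 3
Index 10: author = 2

Answer: cursor 2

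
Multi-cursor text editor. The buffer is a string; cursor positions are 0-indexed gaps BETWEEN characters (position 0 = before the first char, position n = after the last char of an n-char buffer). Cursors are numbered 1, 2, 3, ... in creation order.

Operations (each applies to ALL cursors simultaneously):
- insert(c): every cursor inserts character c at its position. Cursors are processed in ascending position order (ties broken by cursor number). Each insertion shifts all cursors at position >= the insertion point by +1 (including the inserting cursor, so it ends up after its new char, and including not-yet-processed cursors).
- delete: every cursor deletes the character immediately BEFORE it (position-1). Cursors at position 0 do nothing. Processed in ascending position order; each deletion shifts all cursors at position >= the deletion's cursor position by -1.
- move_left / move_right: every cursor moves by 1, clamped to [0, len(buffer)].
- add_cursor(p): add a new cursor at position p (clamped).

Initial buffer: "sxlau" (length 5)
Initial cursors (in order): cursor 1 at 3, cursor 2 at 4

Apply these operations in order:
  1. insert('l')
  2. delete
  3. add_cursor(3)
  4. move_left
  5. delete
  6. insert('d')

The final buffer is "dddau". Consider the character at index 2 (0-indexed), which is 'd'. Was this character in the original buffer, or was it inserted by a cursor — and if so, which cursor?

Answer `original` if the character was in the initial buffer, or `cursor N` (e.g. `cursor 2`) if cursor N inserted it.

After op 1 (insert('l')): buffer="sxllalu" (len 7), cursors c1@4 c2@6, authorship ...1.2.
After op 2 (delete): buffer="sxlau" (len 5), cursors c1@3 c2@4, authorship .....
After op 3 (add_cursor(3)): buffer="sxlau" (len 5), cursors c1@3 c3@3 c2@4, authorship .....
After op 4 (move_left): buffer="sxlau" (len 5), cursors c1@2 c3@2 c2@3, authorship .....
After op 5 (delete): buffer="au" (len 2), cursors c1@0 c2@0 c3@0, authorship ..
After op 6 (insert('d')): buffer="dddau" (len 5), cursors c1@3 c2@3 c3@3, authorship 123..
Authorship (.=original, N=cursor N): 1 2 3 . .
Index 2: author = 3

Answer: cursor 3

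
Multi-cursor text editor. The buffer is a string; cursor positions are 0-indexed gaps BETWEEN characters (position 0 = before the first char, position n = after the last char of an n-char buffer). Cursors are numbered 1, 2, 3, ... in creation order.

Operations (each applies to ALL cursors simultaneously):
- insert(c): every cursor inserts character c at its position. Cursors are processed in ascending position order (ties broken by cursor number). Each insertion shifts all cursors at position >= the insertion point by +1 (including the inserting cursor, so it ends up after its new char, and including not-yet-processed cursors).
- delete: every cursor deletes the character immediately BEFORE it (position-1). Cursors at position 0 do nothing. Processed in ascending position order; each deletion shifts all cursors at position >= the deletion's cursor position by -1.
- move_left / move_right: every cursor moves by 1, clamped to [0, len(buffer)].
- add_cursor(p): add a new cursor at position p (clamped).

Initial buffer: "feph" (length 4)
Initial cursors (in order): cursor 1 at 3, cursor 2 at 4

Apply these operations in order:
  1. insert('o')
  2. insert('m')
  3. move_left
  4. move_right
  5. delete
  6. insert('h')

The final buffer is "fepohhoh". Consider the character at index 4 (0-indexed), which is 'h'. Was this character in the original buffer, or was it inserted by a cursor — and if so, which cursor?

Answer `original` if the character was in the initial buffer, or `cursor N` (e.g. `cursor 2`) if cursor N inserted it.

Answer: cursor 1

Derivation:
After op 1 (insert('o')): buffer="fepoho" (len 6), cursors c1@4 c2@6, authorship ...1.2
After op 2 (insert('m')): buffer="fepomhom" (len 8), cursors c1@5 c2@8, authorship ...11.22
After op 3 (move_left): buffer="fepomhom" (len 8), cursors c1@4 c2@7, authorship ...11.22
After op 4 (move_right): buffer="fepomhom" (len 8), cursors c1@5 c2@8, authorship ...11.22
After op 5 (delete): buffer="fepoho" (len 6), cursors c1@4 c2@6, authorship ...1.2
After op 6 (insert('h')): buffer="fepohhoh" (len 8), cursors c1@5 c2@8, authorship ...11.22
Authorship (.=original, N=cursor N): . . . 1 1 . 2 2
Index 4: author = 1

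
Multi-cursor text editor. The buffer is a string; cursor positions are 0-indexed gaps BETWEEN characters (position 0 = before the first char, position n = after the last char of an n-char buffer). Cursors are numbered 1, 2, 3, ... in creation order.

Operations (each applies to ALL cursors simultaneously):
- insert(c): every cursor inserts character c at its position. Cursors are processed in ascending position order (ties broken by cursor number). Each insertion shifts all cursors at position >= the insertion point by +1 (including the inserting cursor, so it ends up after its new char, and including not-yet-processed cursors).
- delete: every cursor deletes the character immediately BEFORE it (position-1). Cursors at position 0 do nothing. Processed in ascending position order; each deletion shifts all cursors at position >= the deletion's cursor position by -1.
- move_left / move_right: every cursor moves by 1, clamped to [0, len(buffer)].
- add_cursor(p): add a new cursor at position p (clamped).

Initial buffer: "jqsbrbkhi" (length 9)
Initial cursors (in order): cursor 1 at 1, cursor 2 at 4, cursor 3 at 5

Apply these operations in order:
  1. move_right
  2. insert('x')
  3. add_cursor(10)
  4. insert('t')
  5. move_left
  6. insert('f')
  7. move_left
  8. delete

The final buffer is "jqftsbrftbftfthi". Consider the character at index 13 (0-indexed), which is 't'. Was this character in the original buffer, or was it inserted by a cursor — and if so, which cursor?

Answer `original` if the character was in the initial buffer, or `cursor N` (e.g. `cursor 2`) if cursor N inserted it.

Answer: cursor 4

Derivation:
After op 1 (move_right): buffer="jqsbrbkhi" (len 9), cursors c1@2 c2@5 c3@6, authorship .........
After op 2 (insert('x')): buffer="jqxsbrxbxkhi" (len 12), cursors c1@3 c2@7 c3@9, authorship ..1...2.3...
After op 3 (add_cursor(10)): buffer="jqxsbrxbxkhi" (len 12), cursors c1@3 c2@7 c3@9 c4@10, authorship ..1...2.3...
After op 4 (insert('t')): buffer="jqxtsbrxtbxtkthi" (len 16), cursors c1@4 c2@9 c3@12 c4@14, authorship ..11...22.33.4..
After op 5 (move_left): buffer="jqxtsbrxtbxtkthi" (len 16), cursors c1@3 c2@8 c3@11 c4@13, authorship ..11...22.33.4..
After op 6 (insert('f')): buffer="jqxftsbrxftbxftkfthi" (len 20), cursors c1@4 c2@10 c3@14 c4@17, authorship ..111...222.333.44..
After op 7 (move_left): buffer="jqxftsbrxftbxftkfthi" (len 20), cursors c1@3 c2@9 c3@13 c4@16, authorship ..111...222.333.44..
After op 8 (delete): buffer="jqftsbrftbftfthi" (len 16), cursors c1@2 c2@7 c3@10 c4@12, authorship ..11...22.3344..
Authorship (.=original, N=cursor N): . . 1 1 . . . 2 2 . 3 3 4 4 . .
Index 13: author = 4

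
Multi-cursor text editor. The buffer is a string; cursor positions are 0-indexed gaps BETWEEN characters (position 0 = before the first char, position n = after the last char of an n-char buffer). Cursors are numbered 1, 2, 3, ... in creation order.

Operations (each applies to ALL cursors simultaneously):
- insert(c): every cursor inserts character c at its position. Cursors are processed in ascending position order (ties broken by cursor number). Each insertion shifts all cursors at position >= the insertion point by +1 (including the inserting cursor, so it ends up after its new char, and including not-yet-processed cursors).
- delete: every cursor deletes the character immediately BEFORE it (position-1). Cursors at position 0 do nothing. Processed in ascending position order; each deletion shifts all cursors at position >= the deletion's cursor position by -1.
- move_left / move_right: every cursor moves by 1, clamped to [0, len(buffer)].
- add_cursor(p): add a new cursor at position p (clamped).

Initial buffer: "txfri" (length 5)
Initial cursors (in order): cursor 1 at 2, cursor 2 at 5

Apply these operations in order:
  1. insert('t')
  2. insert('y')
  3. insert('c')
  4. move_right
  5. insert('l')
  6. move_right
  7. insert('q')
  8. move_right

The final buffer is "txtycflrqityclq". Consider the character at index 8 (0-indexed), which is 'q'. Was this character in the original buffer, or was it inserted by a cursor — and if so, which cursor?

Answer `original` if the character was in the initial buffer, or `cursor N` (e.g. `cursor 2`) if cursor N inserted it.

After op 1 (insert('t')): buffer="txtfrit" (len 7), cursors c1@3 c2@7, authorship ..1...2
After op 2 (insert('y')): buffer="txtyfrity" (len 9), cursors c1@4 c2@9, authorship ..11...22
After op 3 (insert('c')): buffer="txtycfrityc" (len 11), cursors c1@5 c2@11, authorship ..111...222
After op 4 (move_right): buffer="txtycfrityc" (len 11), cursors c1@6 c2@11, authorship ..111...222
After op 5 (insert('l')): buffer="txtycflritycl" (len 13), cursors c1@7 c2@13, authorship ..111.1..2222
After op 6 (move_right): buffer="txtycflritycl" (len 13), cursors c1@8 c2@13, authorship ..111.1..2222
After op 7 (insert('q')): buffer="txtycflrqityclq" (len 15), cursors c1@9 c2@15, authorship ..111.1.1.22222
After op 8 (move_right): buffer="txtycflrqityclq" (len 15), cursors c1@10 c2@15, authorship ..111.1.1.22222
Authorship (.=original, N=cursor N): . . 1 1 1 . 1 . 1 . 2 2 2 2 2
Index 8: author = 1

Answer: cursor 1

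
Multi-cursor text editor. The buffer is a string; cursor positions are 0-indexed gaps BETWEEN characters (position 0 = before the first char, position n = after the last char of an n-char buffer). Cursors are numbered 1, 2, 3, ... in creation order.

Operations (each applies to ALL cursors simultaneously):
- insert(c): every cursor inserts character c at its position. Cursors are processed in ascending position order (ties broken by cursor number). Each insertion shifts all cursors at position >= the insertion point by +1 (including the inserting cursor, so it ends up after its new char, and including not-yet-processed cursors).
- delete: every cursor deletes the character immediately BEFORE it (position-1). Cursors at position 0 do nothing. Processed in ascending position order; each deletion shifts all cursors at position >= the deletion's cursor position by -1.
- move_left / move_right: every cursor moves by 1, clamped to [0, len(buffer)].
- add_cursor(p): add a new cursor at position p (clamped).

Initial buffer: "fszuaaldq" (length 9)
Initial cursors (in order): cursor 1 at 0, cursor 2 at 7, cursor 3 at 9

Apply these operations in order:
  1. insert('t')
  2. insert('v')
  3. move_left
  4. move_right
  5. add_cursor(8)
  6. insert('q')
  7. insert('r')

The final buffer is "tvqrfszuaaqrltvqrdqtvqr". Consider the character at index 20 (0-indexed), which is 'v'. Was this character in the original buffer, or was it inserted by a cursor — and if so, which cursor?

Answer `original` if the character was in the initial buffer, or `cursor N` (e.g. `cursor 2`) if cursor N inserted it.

After op 1 (insert('t')): buffer="tfszuaaltdqt" (len 12), cursors c1@1 c2@9 c3@12, authorship 1.......2..3
After op 2 (insert('v')): buffer="tvfszuaaltvdqtv" (len 15), cursors c1@2 c2@11 c3@15, authorship 11.......22..33
After op 3 (move_left): buffer="tvfszuaaltvdqtv" (len 15), cursors c1@1 c2@10 c3@14, authorship 11.......22..33
After op 4 (move_right): buffer="tvfszuaaltvdqtv" (len 15), cursors c1@2 c2@11 c3@15, authorship 11.......22..33
After op 5 (add_cursor(8)): buffer="tvfszuaaltvdqtv" (len 15), cursors c1@2 c4@8 c2@11 c3@15, authorship 11.......22..33
After op 6 (insert('q')): buffer="tvqfszuaaqltvqdqtvq" (len 19), cursors c1@3 c4@10 c2@14 c3@19, authorship 111......4.222..333
After op 7 (insert('r')): buffer="tvqrfszuaaqrltvqrdqtvqr" (len 23), cursors c1@4 c4@12 c2@17 c3@23, authorship 1111......44.2222..3333
Authorship (.=original, N=cursor N): 1 1 1 1 . . . . . . 4 4 . 2 2 2 2 . . 3 3 3 3
Index 20: author = 3

Answer: cursor 3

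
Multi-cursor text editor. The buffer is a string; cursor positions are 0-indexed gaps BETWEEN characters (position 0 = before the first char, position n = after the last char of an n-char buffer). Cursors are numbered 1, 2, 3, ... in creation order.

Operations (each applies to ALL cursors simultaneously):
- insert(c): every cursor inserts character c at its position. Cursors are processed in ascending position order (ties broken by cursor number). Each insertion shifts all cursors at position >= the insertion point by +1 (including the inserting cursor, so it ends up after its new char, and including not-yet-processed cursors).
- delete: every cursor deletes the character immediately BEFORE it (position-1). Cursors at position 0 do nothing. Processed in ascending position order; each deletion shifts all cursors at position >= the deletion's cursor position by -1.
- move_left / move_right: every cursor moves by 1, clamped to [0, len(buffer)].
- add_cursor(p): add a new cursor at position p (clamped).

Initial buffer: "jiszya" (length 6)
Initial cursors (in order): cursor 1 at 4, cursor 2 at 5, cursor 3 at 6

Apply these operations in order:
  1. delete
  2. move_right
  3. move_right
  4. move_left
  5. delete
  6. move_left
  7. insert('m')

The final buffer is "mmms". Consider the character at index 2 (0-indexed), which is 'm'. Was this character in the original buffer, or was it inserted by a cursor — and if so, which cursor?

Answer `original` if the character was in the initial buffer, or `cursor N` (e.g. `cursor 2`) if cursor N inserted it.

After op 1 (delete): buffer="jis" (len 3), cursors c1@3 c2@3 c3@3, authorship ...
After op 2 (move_right): buffer="jis" (len 3), cursors c1@3 c2@3 c3@3, authorship ...
After op 3 (move_right): buffer="jis" (len 3), cursors c1@3 c2@3 c3@3, authorship ...
After op 4 (move_left): buffer="jis" (len 3), cursors c1@2 c2@2 c3@2, authorship ...
After op 5 (delete): buffer="s" (len 1), cursors c1@0 c2@0 c3@0, authorship .
After op 6 (move_left): buffer="s" (len 1), cursors c1@0 c2@0 c3@0, authorship .
After op 7 (insert('m')): buffer="mmms" (len 4), cursors c1@3 c2@3 c3@3, authorship 123.
Authorship (.=original, N=cursor N): 1 2 3 .
Index 2: author = 3

Answer: cursor 3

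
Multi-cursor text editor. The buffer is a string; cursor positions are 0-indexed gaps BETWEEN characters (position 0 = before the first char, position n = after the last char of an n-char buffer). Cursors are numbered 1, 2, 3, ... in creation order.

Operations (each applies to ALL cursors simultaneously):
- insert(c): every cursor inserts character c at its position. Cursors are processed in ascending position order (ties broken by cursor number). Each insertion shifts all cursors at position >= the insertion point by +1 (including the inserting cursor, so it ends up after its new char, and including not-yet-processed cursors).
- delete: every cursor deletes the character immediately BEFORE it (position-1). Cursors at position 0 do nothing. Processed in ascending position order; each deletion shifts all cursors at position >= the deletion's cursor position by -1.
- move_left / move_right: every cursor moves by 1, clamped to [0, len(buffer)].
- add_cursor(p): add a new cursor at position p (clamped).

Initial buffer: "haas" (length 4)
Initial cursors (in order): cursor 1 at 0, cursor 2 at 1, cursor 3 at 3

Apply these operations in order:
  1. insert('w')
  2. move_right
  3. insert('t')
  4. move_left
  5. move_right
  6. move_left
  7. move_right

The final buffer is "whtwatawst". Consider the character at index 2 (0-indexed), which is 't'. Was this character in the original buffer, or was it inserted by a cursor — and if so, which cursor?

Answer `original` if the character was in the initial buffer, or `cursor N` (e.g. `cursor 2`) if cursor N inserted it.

After op 1 (insert('w')): buffer="whwaaws" (len 7), cursors c1@1 c2@3 c3@6, authorship 1.2..3.
After op 2 (move_right): buffer="whwaaws" (len 7), cursors c1@2 c2@4 c3@7, authorship 1.2..3.
After op 3 (insert('t')): buffer="whtwatawst" (len 10), cursors c1@3 c2@6 c3@10, authorship 1.12.2.3.3
After op 4 (move_left): buffer="whtwatawst" (len 10), cursors c1@2 c2@5 c3@9, authorship 1.12.2.3.3
After op 5 (move_right): buffer="whtwatawst" (len 10), cursors c1@3 c2@6 c3@10, authorship 1.12.2.3.3
After op 6 (move_left): buffer="whtwatawst" (len 10), cursors c1@2 c2@5 c3@9, authorship 1.12.2.3.3
After op 7 (move_right): buffer="whtwatawst" (len 10), cursors c1@3 c2@6 c3@10, authorship 1.12.2.3.3
Authorship (.=original, N=cursor N): 1 . 1 2 . 2 . 3 . 3
Index 2: author = 1

Answer: cursor 1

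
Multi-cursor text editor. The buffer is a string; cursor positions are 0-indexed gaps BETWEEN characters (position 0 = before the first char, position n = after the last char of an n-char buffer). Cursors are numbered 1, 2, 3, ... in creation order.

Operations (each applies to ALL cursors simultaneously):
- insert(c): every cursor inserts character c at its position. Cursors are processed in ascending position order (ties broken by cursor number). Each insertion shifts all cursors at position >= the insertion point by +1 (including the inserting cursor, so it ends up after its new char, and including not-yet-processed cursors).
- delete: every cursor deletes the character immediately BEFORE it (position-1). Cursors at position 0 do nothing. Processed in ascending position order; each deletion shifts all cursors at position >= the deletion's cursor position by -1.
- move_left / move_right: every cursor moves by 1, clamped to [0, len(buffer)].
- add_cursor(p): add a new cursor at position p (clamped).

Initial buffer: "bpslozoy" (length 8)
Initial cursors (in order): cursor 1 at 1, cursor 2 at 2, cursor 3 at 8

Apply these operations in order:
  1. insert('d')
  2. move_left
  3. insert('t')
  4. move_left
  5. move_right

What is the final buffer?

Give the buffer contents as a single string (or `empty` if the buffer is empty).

After op 1 (insert('d')): buffer="bdpdslozoyd" (len 11), cursors c1@2 c2@4 c3@11, authorship .1.2......3
After op 2 (move_left): buffer="bdpdslozoyd" (len 11), cursors c1@1 c2@3 c3@10, authorship .1.2......3
After op 3 (insert('t')): buffer="btdptdslozoytd" (len 14), cursors c1@2 c2@5 c3@13, authorship .11.22......33
After op 4 (move_left): buffer="btdptdslozoytd" (len 14), cursors c1@1 c2@4 c3@12, authorship .11.22......33
After op 5 (move_right): buffer="btdptdslozoytd" (len 14), cursors c1@2 c2@5 c3@13, authorship .11.22......33

Answer: btdptdslozoytd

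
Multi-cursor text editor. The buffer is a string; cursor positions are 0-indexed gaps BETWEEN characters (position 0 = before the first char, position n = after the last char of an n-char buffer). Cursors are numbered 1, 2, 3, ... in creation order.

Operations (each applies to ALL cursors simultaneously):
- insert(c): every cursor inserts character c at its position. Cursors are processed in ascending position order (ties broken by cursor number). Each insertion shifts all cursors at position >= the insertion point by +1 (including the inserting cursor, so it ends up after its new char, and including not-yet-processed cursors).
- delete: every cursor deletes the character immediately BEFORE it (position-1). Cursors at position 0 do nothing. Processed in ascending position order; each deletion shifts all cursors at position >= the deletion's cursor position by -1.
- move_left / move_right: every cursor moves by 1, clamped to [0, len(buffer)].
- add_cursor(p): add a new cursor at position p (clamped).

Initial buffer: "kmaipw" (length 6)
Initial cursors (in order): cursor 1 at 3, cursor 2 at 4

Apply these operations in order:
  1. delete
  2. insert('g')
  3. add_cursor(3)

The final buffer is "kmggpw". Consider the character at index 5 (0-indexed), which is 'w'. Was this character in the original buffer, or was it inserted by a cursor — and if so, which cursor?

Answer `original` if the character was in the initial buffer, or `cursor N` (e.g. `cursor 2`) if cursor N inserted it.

After op 1 (delete): buffer="kmpw" (len 4), cursors c1@2 c2@2, authorship ....
After op 2 (insert('g')): buffer="kmggpw" (len 6), cursors c1@4 c2@4, authorship ..12..
After op 3 (add_cursor(3)): buffer="kmggpw" (len 6), cursors c3@3 c1@4 c2@4, authorship ..12..
Authorship (.=original, N=cursor N): . . 1 2 . .
Index 5: author = original

Answer: original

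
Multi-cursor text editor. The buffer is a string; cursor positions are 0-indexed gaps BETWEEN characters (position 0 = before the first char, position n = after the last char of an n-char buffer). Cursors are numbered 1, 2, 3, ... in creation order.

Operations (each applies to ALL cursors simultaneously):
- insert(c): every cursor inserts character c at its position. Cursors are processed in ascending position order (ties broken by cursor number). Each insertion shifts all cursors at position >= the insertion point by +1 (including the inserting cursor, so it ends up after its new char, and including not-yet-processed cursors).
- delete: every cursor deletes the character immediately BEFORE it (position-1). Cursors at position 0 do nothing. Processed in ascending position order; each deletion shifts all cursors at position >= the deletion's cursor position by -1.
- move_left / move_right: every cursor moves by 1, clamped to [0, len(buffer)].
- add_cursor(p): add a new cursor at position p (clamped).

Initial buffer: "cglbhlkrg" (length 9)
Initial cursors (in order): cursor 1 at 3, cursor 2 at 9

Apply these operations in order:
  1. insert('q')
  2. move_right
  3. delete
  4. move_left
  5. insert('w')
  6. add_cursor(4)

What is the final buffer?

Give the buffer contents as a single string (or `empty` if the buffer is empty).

After op 1 (insert('q')): buffer="cglqbhlkrgq" (len 11), cursors c1@4 c2@11, authorship ...1......2
After op 2 (move_right): buffer="cglqbhlkrgq" (len 11), cursors c1@5 c2@11, authorship ...1......2
After op 3 (delete): buffer="cglqhlkrg" (len 9), cursors c1@4 c2@9, authorship ...1.....
After op 4 (move_left): buffer="cglqhlkrg" (len 9), cursors c1@3 c2@8, authorship ...1.....
After op 5 (insert('w')): buffer="cglwqhlkrwg" (len 11), cursors c1@4 c2@10, authorship ...11....2.
After op 6 (add_cursor(4)): buffer="cglwqhlkrwg" (len 11), cursors c1@4 c3@4 c2@10, authorship ...11....2.

Answer: cglwqhlkrwg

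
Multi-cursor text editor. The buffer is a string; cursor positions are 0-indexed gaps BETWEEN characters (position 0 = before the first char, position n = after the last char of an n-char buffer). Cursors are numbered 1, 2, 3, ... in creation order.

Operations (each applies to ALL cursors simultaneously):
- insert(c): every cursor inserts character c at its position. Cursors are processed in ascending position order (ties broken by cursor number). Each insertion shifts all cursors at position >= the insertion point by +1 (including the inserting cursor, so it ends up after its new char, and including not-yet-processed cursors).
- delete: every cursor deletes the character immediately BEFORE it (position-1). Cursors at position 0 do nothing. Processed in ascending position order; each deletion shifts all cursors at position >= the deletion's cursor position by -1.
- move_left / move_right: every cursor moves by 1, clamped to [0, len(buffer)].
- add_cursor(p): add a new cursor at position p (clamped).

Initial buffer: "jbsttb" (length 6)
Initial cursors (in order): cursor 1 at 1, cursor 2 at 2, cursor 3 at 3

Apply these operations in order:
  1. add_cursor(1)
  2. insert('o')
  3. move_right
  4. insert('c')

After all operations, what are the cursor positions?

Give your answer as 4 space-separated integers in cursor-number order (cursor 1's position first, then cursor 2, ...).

After op 1 (add_cursor(1)): buffer="jbsttb" (len 6), cursors c1@1 c4@1 c2@2 c3@3, authorship ......
After op 2 (insert('o')): buffer="joobosottb" (len 10), cursors c1@3 c4@3 c2@5 c3@7, authorship .14.2.3...
After op 3 (move_right): buffer="joobosottb" (len 10), cursors c1@4 c4@4 c2@6 c3@8, authorship .14.2.3...
After op 4 (insert('c')): buffer="joobccoscotctb" (len 14), cursors c1@6 c4@6 c2@9 c3@12, authorship .14.142.23.3..

Answer: 6 9 12 6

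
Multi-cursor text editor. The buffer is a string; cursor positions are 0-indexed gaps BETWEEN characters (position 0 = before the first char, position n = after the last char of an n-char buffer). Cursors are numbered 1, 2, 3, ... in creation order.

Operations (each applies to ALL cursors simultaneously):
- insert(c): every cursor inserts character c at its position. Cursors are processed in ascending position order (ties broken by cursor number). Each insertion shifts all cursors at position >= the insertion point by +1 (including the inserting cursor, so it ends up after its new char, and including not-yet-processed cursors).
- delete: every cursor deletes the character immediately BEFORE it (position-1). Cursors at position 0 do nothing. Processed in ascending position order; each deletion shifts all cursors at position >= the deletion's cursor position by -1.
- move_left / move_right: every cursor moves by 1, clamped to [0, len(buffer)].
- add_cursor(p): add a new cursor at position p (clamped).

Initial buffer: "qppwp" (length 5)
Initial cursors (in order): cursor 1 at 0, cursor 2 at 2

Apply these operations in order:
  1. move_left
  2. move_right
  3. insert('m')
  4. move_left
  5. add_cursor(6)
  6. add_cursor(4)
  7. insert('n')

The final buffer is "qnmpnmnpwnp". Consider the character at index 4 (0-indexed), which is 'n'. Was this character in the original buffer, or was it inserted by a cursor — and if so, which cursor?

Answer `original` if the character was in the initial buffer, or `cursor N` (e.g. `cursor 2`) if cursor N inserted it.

Answer: cursor 2

Derivation:
After op 1 (move_left): buffer="qppwp" (len 5), cursors c1@0 c2@1, authorship .....
After op 2 (move_right): buffer="qppwp" (len 5), cursors c1@1 c2@2, authorship .....
After op 3 (insert('m')): buffer="qmpmpwp" (len 7), cursors c1@2 c2@4, authorship .1.2...
After op 4 (move_left): buffer="qmpmpwp" (len 7), cursors c1@1 c2@3, authorship .1.2...
After op 5 (add_cursor(6)): buffer="qmpmpwp" (len 7), cursors c1@1 c2@3 c3@6, authorship .1.2...
After op 6 (add_cursor(4)): buffer="qmpmpwp" (len 7), cursors c1@1 c2@3 c4@4 c3@6, authorship .1.2...
After op 7 (insert('n')): buffer="qnmpnmnpwnp" (len 11), cursors c1@2 c2@5 c4@7 c3@10, authorship .11.224..3.
Authorship (.=original, N=cursor N): . 1 1 . 2 2 4 . . 3 .
Index 4: author = 2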